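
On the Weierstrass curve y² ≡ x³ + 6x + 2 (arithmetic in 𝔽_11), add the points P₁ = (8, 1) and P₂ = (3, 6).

(8, 1) + (3, 6). λ = (6 - 1)/(3 - 8) ≡ 5/6 mod 11. 6⁻¹ ≡ 2 (mod 11), so λ ≡ 10.
  x = λ² - 8 - 3 = 100 - 11 ≡ 1; y = λ·(8 - 1) - 1 ≡ 3. → (1, 3)

(1, 3)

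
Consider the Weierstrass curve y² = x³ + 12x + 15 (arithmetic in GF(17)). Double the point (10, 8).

(16, 11)

tangent at (10, 8): λ = (3·10² + 12)/(2·8) ≡ 6/16. 16⁻¹ ≡ 16 (mod 17), so λ ≡ 6·16 ≡ 11.
  x = λ² - 10 - 10 = 121 - 20 ≡ 16; y = λ·(10 - 16) - 8 ≡ 11. → (16, 11)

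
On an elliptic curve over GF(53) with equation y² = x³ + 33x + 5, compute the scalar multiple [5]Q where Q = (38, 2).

Repeated addition: build up to 5Q.
2Q: tangent at (38, 2): λ = (3·38² + 33)/(2·2) ≡ 19/4. 4⁻¹ ≡ 40 (mod 53), so λ ≡ 19·40 ≡ 18.
  x = λ² - 38 - 38 = 324 - 76 ≡ 36; y = λ·(38 - 36) - 2 ≡ 34. → (36, 34)
3Q: (36, 34) + (38, 2). λ = (2 - 34)/(38 - 36) ≡ 21/2 mod 53. 2⁻¹ ≡ 27 (mod 53) since 2·27 = 54 ≡ 1, so λ ≡ 37.
  x = λ² - 36 - 38 = 1369 - 74 ≡ 23; y = λ·(36 - 23) - 34 ≡ 23. → (23, 23)
4Q: (23, 23) + (38, 2). λ = (2 - 23)/(38 - 23) ≡ 32/15 mod 53. 15⁻¹ ≡ 46 (mod 53), so λ ≡ 41.
  x = λ² - 23 - 38 = 1681 - 61 ≡ 30; y = λ·(23 - 30) - 23 ≡ 8. → (30, 8)
5Q: (30, 8) + (38, 2). λ = (2 - 8)/(38 - 30) ≡ 47/8 mod 53. 8⁻¹ ≡ 20 (mod 53), so λ ≡ 39.
  x = λ² - 30 - 38 = 1521 - 68 ≡ 22; y = λ·(30 - 22) - 8 ≡ 39. → (22, 39)

(22, 39)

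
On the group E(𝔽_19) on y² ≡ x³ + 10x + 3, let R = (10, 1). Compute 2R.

tangent at (10, 1): λ = (3·10² + 10)/(2·1) ≡ 6/2. 2⁻¹ ≡ 10 (mod 19), so λ ≡ 6·10 ≡ 3.
  x = λ² - 10 - 10 = 9 - 20 ≡ 8; y = λ·(10 - 8) - 1 ≡ 5. → (8, 5)

(8, 5)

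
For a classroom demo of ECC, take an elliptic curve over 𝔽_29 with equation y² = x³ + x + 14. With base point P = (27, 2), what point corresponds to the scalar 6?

(18, 8)

Repeated addition: build up to 6P.
2P: tangent at (27, 2): λ = (3·27² + 1)/(2·2) ≡ 13/4. 4⁻¹ ≡ 22 (mod 29), so λ ≡ 13·22 ≡ 25.
  x = λ² - 27 - 27 = 625 - 54 ≡ 20; y = λ·(27 - 20) - 2 ≡ 28. → (20, 28)
3P: (20, 28) + (27, 2). λ = (2 - 28)/(27 - 20) ≡ 3/7 mod 29. 7⁻¹ ≡ 25 (mod 29), so λ ≡ 17.
  x = λ² - 20 - 27 = 289 - 47 ≡ 10; y = λ·(20 - 10) - 28 ≡ 26. → (10, 26)
4P: (10, 26) + (27, 2). λ = (2 - 26)/(27 - 10) ≡ 5/17 mod 29. 17⁻¹ ≡ 12 (mod 29), so λ ≡ 2.
  x = λ² - 10 - 27 = 4 - 37 ≡ 25; y = λ·(10 - 25) - 26 ≡ 2. → (25, 2)
5P: (25, 2) + (27, 2). λ = (2 - 2)/(27 - 25) ≡ 0/2 mod 29. 2⁻¹ ≡ 15 (mod 29) since 2·15 = 30 ≡ 1, so λ ≡ 0.
  x = λ² - 25 - 27 = 0 - 52 ≡ 6; y = λ·(25 - 6) - 2 ≡ 27. → (6, 27)
6P: (6, 27) + (27, 2). λ = (2 - 27)/(27 - 6) ≡ 4/21 mod 29. 21⁻¹ ≡ 18 (mod 29), so λ ≡ 14.
  x = λ² - 6 - 27 = 196 - 33 ≡ 18; y = λ·(6 - 18) - 27 ≡ 8. → (18, 8)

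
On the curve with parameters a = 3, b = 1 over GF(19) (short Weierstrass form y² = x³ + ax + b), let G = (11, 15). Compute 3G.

(7, 2)

Repeated addition: build up to 3G.
2G: tangent at (11, 15): λ = (3·11² + 3)/(2·15) ≡ 5/11. 11⁻¹ ≡ 7 (mod 19), so λ ≡ 5·7 ≡ 16.
  x = λ² - 11 - 11 = 256 - 22 ≡ 6; y = λ·(11 - 6) - 15 ≡ 8. → (6, 8)
3G: (6, 8) + (11, 15). λ = (15 - 8)/(11 - 6) ≡ 7/5 mod 19. 5⁻¹ ≡ 4 (mod 19) since 5·4 = 20 ≡ 1, so λ ≡ 9.
  x = λ² - 6 - 11 = 81 - 17 ≡ 7; y = λ·(6 - 7) - 8 ≡ 2. → (7, 2)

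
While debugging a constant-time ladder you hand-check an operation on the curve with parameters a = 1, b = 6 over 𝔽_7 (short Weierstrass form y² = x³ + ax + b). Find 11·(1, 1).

Write G = (1, 1).
Double-and-add on 11 = (1011)₂. Start with G = (1, 1) for the leading 1-bit.
double: tangent at (1, 1): λ = (3·1² + 1)/(2·1) ≡ 4/2. 2⁻¹ ≡ 4 (mod 7), so λ ≡ 4·4 ≡ 2.
  x = λ² - 1 - 1 = 4 - 2 ≡ 2; y = λ·(1 - 2) - 1 ≡ 4. → (2, 4)
double: tangent at (2, 4): λ = (3·2² + 1)/(2·4) ≡ 6/1. 1⁻¹ ≡ 1 (mod 7) since 1·1 = 1 ≡ 1, so λ ≡ 6·1 ≡ 6.
  x = λ² - 2 - 2 = 36 - 4 ≡ 4; y = λ·(2 - 4) - 4 ≡ 5. → (4, 5)
add G: (4, 5) + (1, 1). λ = (1 - 5)/(1 - 4) ≡ 3/4 mod 7. 4⁻¹ ≡ 2 (mod 7), so λ ≡ 6.
  x = λ² - 4 - 1 = 36 - 5 ≡ 3; y = λ·(4 - 3) - 5 ≡ 1. → (3, 1)
double: tangent at (3, 1): λ = (3·3² + 1)/(2·1) ≡ 0/2. 2⁻¹ ≡ 4 (mod 7) since 2·4 = 8 ≡ 1, so λ ≡ 0·4 ≡ 0.
  x = λ² - 3 - 3 = 0 - 6 ≡ 1; y = λ·(3 - 1) - 1 ≡ 6. → (1, 6)
add G: (1, 6) + (1, 1): same x and y₁ ≡ -y₂, so the sum is 𝒪.

O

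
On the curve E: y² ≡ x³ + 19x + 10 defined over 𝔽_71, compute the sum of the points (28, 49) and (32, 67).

(28, 49) + (32, 67). λ = (67 - 49)/(32 - 28) ≡ 18/4 mod 71. 4⁻¹ ≡ 18 (mod 71), so λ ≡ 40.
  x = λ² - 28 - 32 = 1600 - 60 ≡ 49; y = λ·(28 - 49) - 49 ≡ 34. → (49, 34)

(49, 34)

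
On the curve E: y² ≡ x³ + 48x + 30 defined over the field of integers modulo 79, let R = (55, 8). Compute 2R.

tangent at (55, 8): λ = (3·55² + 48)/(2·8) ≡ 38/16. 16⁻¹ ≡ 5 (mod 79), so λ ≡ 38·5 ≡ 32.
  x = λ² - 55 - 55 = 1024 - 110 ≡ 45; y = λ·(55 - 45) - 8 ≡ 75. → (45, 75)

(45, 75)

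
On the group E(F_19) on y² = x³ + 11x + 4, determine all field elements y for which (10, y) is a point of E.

none

x³ + 11x + 4 = 1114 ≡ 12 (mod 19).
12 is a non-residue mod 19; no y exists.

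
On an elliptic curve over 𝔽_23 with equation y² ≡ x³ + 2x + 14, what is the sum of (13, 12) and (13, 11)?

The two points share x = 13 and their y-coordinates satisfy 12 + 11 ≡ 0 (mod 23), so they are inverses. Their sum is O.

O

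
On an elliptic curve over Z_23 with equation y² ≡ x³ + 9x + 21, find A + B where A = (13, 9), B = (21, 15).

(13, 9) + (21, 15). λ = (15 - 9)/(21 - 13) ≡ 6/8 mod 23. 8⁻¹ ≡ 3 (mod 23), so λ ≡ 18.
  x = λ² - 13 - 21 = 324 - 34 ≡ 14; y = λ·(13 - 14) - 9 ≡ 19. → (14, 19)

(14, 19)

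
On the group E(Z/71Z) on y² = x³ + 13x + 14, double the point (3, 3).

(70, 0)

tangent at (3, 3): λ = (3·3² + 13)/(2·3) ≡ 40/6. 6⁻¹ ≡ 12 (mod 71) since 6·12 = 72 ≡ 1, so λ ≡ 40·12 ≡ 54.
  x = λ² - 3 - 3 = 2916 - 6 ≡ 70; y = λ·(3 - 70) - 3 ≡ 0. → (70, 0)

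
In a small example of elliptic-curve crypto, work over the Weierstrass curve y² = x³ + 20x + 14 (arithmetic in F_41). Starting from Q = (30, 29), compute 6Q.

Double-and-add on 6 = (110)₂. Start with Q = (30, 29) for the leading 1-bit.
double: tangent at (30, 29): λ = (3·30² + 20)/(2·29) ≡ 14/17. 17⁻¹ ≡ 29 (mod 41), so λ ≡ 14·29 ≡ 37.
  x = λ² - 30 - 30 = 1369 - 60 ≡ 38; y = λ·(30 - 38) - 29 ≡ 3. → (38, 3)
add Q: (38, 3) + (30, 29). λ = (29 - 3)/(30 - 38) ≡ 26/33 mod 41. 33⁻¹ ≡ 5 (mod 41), so λ ≡ 7.
  x = λ² - 38 - 30 = 49 - 68 ≡ 22; y = λ·(38 - 22) - 3 ≡ 27. → (22, 27)
double: tangent at (22, 27): λ = (3·22² + 20)/(2·27) ≡ 37/13. 13⁻¹ ≡ 19 (mod 41) since 13·19 = 247 ≡ 1, so λ ≡ 37·19 ≡ 6.
  x = λ² - 22 - 22 = 36 - 44 ≡ 33; y = λ·(22 - 33) - 27 ≡ 30. → (33, 30)

(33, 30)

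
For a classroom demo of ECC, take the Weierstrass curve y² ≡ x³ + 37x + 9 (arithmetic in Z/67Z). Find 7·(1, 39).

Write Q = (1, 39).
Double-and-add on 7 = (111)₂. Start with Q = (1, 39) for the leading 1-bit.
double: tangent at (1, 39): λ = (3·1² + 37)/(2·39) ≡ 40/11. 11⁻¹ ≡ 61 (mod 67), so λ ≡ 40·61 ≡ 28.
  x = λ² - 1 - 1 = 784 - 2 ≡ 45; y = λ·(1 - 45) - 39 ≡ 2. → (45, 2)
add Q: (45, 2) + (1, 39). λ = (39 - 2)/(1 - 45) ≡ 37/23 mod 67. 23⁻¹ ≡ 35 (mod 67) since 23·35 = 805 ≡ 1, so λ ≡ 22.
  x = λ² - 45 - 1 = 484 - 46 ≡ 36; y = λ·(45 - 36) - 2 ≡ 62. → (36, 62)
double: tangent at (36, 62): λ = (3·36² + 37)/(2·62) ≡ 39/57. 57⁻¹ ≡ 20 (mod 67), so λ ≡ 39·20 ≡ 43.
  x = λ² - 36 - 36 = 1849 - 72 ≡ 35; y = λ·(36 - 35) - 62 ≡ 48. → (35, 48)
add Q: (35, 48) + (1, 39). λ = (39 - 48)/(1 - 35) ≡ 58/33 mod 67. 33⁻¹ ≡ 65 (mod 67) since 33·65 = 2145 ≡ 1, so λ ≡ 18.
  x = λ² - 35 - 1 = 324 - 36 ≡ 20; y = λ·(35 - 20) - 48 ≡ 21. → (20, 21)

(20, 21)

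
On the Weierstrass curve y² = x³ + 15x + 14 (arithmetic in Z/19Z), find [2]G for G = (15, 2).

(15, 17)

tangent at (15, 2): λ = (3·15² + 15)/(2·2) ≡ 6/4. 4⁻¹ ≡ 5 (mod 19), so λ ≡ 6·5 ≡ 11.
  x = λ² - 15 - 15 = 121 - 30 ≡ 15; y = λ·(15 - 15) - 2 ≡ 17. → (15, 17)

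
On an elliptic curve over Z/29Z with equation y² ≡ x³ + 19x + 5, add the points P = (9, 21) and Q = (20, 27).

(9, 21) + (20, 27). λ = (27 - 21)/(20 - 9) ≡ 6/11 mod 29. 11⁻¹ ≡ 8 (mod 29), so λ ≡ 19.
  x = λ² - 9 - 20 = 361 - 29 ≡ 13; y = λ·(9 - 13) - 21 ≡ 19. → (13, 19)

(13, 19)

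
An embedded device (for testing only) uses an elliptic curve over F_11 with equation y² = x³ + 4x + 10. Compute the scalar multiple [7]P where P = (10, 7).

Double-and-add on 7 = (111)₂. Start with P = (10, 7) for the leading 1-bit.
double: tangent at (10, 7): λ = (3·10² + 4)/(2·7) ≡ 7/3. 3⁻¹ ≡ 4 (mod 11) since 3·4 = 12 ≡ 1, so λ ≡ 7·4 ≡ 6.
  x = λ² - 10 - 10 = 36 - 20 ≡ 5; y = λ·(10 - 5) - 7 ≡ 1. → (5, 1)
add P: (5, 1) + (10, 7). λ = (7 - 1)/(10 - 5) ≡ 6/5 mod 11. 5⁻¹ ≡ 9 (mod 11) since 5·9 = 45 ≡ 1, so λ ≡ 10.
  x = λ² - 5 - 10 = 100 - 15 ≡ 8; y = λ·(5 - 8) - 1 ≡ 2. → (8, 2)
double: tangent at (8, 2): λ = (3·8² + 4)/(2·2) ≡ 9/4. 4⁻¹ ≡ 3 (mod 11), so λ ≡ 9·3 ≡ 5.
  x = λ² - 8 - 8 = 25 - 16 ≡ 9; y = λ·(8 - 9) - 2 ≡ 4. → (9, 4)
add P: (9, 4) + (10, 7). λ = (7 - 4)/(10 - 9) ≡ 3/1 mod 11. 1⁻¹ ≡ 1 (mod 11) since 1·1 = 1 ≡ 1, so λ ≡ 3.
  x = λ² - 9 - 10 = 9 - 19 ≡ 1; y = λ·(9 - 1) - 4 ≡ 9. → (1, 9)

(1, 9)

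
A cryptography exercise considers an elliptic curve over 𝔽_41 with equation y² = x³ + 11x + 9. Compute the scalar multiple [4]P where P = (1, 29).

Repeated addition: build up to 4P.
2P: tangent at (1, 29): λ = (3·1² + 11)/(2·29) ≡ 14/17. 17⁻¹ ≡ 29 (mod 41), so λ ≡ 14·29 ≡ 37.
  x = λ² - 1 - 1 = 1369 - 2 ≡ 14; y = λ·(1 - 14) - 29 ≡ 23. → (14, 23)
3P: (14, 23) + (1, 29). λ = (29 - 23)/(1 - 14) ≡ 6/28 mod 41. 28⁻¹ ≡ 22 (mod 41) since 28·22 = 616 ≡ 1, so λ ≡ 9.
  x = λ² - 14 - 1 = 81 - 15 ≡ 25; y = λ·(14 - 25) - 23 ≡ 1. → (25, 1)
4P: (25, 1) + (1, 29). λ = (29 - 1)/(1 - 25) ≡ 28/17 mod 41. 17⁻¹ ≡ 29 (mod 41) since 17·29 = 493 ≡ 1, so λ ≡ 33.
  x = λ² - 25 - 1 = 1089 - 26 ≡ 38; y = λ·(25 - 38) - 1 ≡ 21. → (38, 21)

(38, 21)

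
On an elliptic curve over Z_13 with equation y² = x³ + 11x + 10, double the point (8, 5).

(7, 1)

tangent at (8, 5): λ = (3·8² + 11)/(2·5) ≡ 8/10. 10⁻¹ ≡ 4 (mod 13) since 10·4 = 40 ≡ 1, so λ ≡ 8·4 ≡ 6.
  x = λ² - 8 - 8 = 36 - 16 ≡ 7; y = λ·(8 - 7) - 5 ≡ 1. → (7, 1)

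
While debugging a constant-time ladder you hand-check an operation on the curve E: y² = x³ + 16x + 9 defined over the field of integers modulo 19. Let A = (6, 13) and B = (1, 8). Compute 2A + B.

First 2A:
Repeated addition: build up to 2A.
2A: tangent at (6, 13): λ = (3·6² + 16)/(2·13) ≡ 10/7. 7⁻¹ ≡ 11 (mod 19), so λ ≡ 10·11 ≡ 15.
  x = λ² - 6 - 6 = 225 - 12 ≡ 4; y = λ·(6 - 4) - 13 ≡ 17. → (4, 17)
2A = (4, 17).
Finally 2A + B:
(4, 17) + (1, 8). λ = (8 - 17)/(1 - 4) ≡ 10/16 mod 19. 16⁻¹ ≡ 6 (mod 19), so λ ≡ 3.
  x = λ² - 4 - 1 = 9 - 5 ≡ 4; y = λ·(4 - 4) - 17 ≡ 2. → (4, 2)

(4, 2)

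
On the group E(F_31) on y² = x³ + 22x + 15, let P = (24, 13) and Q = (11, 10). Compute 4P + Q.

First 4P:
Double-and-add on 4 = (100)₂. Start with P = (24, 13) for the leading 1-bit.
double: tangent at (24, 13): λ = (3·24² + 22)/(2·13) ≡ 14/26. 26⁻¹ ≡ 6 (mod 31) since 26·6 = 156 ≡ 1, so λ ≡ 14·6 ≡ 22.
  x = λ² - 24 - 24 = 484 - 48 ≡ 2; y = λ·(24 - 2) - 13 ≡ 6. → (2, 6)
double: tangent at (2, 6): λ = (3·2² + 22)/(2·6) ≡ 3/12. 12⁻¹ ≡ 13 (mod 31) since 12·13 = 156 ≡ 1, so λ ≡ 3·13 ≡ 8.
  x = λ² - 2 - 2 = 64 - 4 ≡ 29; y = λ·(2 - 29) - 6 ≡ 26. → (29, 26)
4P = (29, 26).
Finally 4P + Q:
(29, 26) + (11, 10). λ = (10 - 26)/(11 - 29) ≡ 15/13 mod 31. 13⁻¹ ≡ 12 (mod 31), so λ ≡ 25.
  x = λ² - 29 - 11 = 625 - 40 ≡ 27; y = λ·(29 - 27) - 26 ≡ 24. → (27, 24)

(27, 24)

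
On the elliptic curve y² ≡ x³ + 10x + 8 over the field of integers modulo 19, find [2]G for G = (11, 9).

(8, 12)

tangent at (11, 9): λ = (3·11² + 10)/(2·9) ≡ 12/18. 18⁻¹ ≡ 18 (mod 19), so λ ≡ 12·18 ≡ 7.
  x = λ² - 11 - 11 = 49 - 22 ≡ 8; y = λ·(11 - 8) - 9 ≡ 12. → (8, 12)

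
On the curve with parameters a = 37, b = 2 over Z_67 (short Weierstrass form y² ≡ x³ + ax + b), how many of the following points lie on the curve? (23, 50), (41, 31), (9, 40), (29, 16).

(23, 50): 50² ≡ 21, rhs ≡ 22 → off.
(41, 31): 31² ≡ 23, rhs ≡ 23 → on.
(9, 40): 40² ≡ 59, rhs ≡ 59 → on.
(29, 16): 16² ≡ 55, rhs ≡ 4 → off.

2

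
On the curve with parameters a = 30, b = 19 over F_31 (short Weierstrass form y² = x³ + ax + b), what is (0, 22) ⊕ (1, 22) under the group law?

(30, 9)

(0, 22) + (1, 22). λ = (22 - 22)/(1 - 0) ≡ 0/1 mod 31. 1⁻¹ ≡ 1 (mod 31), so λ ≡ 0.
  x = λ² - 0 - 1 = 0 - 1 ≡ 30; y = λ·(0 - 30) - 22 ≡ 9. → (30, 9)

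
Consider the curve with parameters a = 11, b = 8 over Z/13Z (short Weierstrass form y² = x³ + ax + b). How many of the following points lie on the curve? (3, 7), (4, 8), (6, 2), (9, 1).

(3, 7): 7² ≡ 10, rhs ≡ 3 → off.
(4, 8): 8² ≡ 12, rhs ≡ 12 → on.
(6, 2): 2² ≡ 4, rhs ≡ 4 → on.
(9, 1): 1² ≡ 1, rhs ≡ 4 → off.

2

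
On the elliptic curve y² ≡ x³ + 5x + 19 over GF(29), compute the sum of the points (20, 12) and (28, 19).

(20, 12) + (28, 19). λ = (19 - 12)/(28 - 20) ≡ 7/8 mod 29. 8⁻¹ ≡ 11 (mod 29), so λ ≡ 19.
  x = λ² - 20 - 28 = 361 - 48 ≡ 23; y = λ·(20 - 23) - 12 ≡ 18. → (23, 18)

(23, 18)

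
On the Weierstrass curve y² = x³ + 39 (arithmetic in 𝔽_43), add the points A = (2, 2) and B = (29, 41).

(4, 19)

(2, 2) + (29, 41). λ = (41 - 2)/(29 - 2) ≡ 39/27 mod 43. 27⁻¹ ≡ 8 (mod 43) since 27·8 = 216 ≡ 1, so λ ≡ 11.
  x = λ² - 2 - 29 = 121 - 31 ≡ 4; y = λ·(2 - 4) - 2 ≡ 19. → (4, 19)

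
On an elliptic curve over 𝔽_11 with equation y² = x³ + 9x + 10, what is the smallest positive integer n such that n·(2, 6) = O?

4

2P: tangent at (2, 6): λ = (3·2² + 9)/(2·6) ≡ 10/1. 1⁻¹ ≡ 1 (mod 11) since 1·1 = 1 ≡ 1, so λ ≡ 10·1 ≡ 10.
  x = λ² - 2 - 2 = 100 - 4 ≡ 8; y = λ·(2 - 8) - 6 ≡ 0. → (8, 0)
3P: (8, 0) + (2, 6). λ = (6 - 0)/(2 - 8) ≡ 6/5 mod 11. 5⁻¹ ≡ 9 (mod 11) since 5·9 = 45 ≡ 1, so λ ≡ 10.
  x = λ² - 8 - 2 = 100 - 10 ≡ 2; y = λ·(8 - 2) - 0 ≡ 5. → (2, 5)
4P: (2, 5) + (2, 6): same x and y₁ ≡ -y₂, so the sum is O.
4P = O, so the order is 4.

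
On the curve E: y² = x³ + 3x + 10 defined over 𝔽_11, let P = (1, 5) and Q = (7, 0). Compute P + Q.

(1, 5) + (7, 0). λ = (0 - 5)/(7 - 1) ≡ 6/6 mod 11. 6⁻¹ ≡ 2 (mod 11) since 6·2 = 12 ≡ 1, so λ ≡ 1.
  x = λ² - 1 - 7 = 1 - 8 ≡ 4; y = λ·(1 - 4) - 5 ≡ 3. → (4, 3)

(4, 3)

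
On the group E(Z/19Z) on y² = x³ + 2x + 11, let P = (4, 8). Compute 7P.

(14, 16)

Double-and-add on 7 = (111)₂. Start with P = (4, 8) for the leading 1-bit.
double: tangent at (4, 8): λ = (3·4² + 2)/(2·8) ≡ 12/16. 16⁻¹ ≡ 6 (mod 19), so λ ≡ 12·6 ≡ 15.
  x = λ² - 4 - 4 = 225 - 8 ≡ 8; y = λ·(4 - 8) - 8 ≡ 8. → (8, 8)
add P: (8, 8) + (4, 8). λ = (8 - 8)/(4 - 8) ≡ 0/15 mod 19. 15⁻¹ ≡ 14 (mod 19) since 15·14 = 210 ≡ 1, so λ ≡ 0.
  x = λ² - 8 - 4 = 0 - 12 ≡ 7; y = λ·(8 - 7) - 8 ≡ 11. → (7, 11)
double: tangent at (7, 11): λ = (3·7² + 2)/(2·11) ≡ 16/3. 3⁻¹ ≡ 13 (mod 19) since 3·13 = 39 ≡ 1, so λ ≡ 16·13 ≡ 18.
  x = λ² - 7 - 7 = 324 - 14 ≡ 6; y = λ·(7 - 6) - 11 ≡ 7. → (6, 7)
add P: (6, 7) + (4, 8). λ = (8 - 7)/(4 - 6) ≡ 1/17 mod 19. 17⁻¹ ≡ 9 (mod 19) since 17·9 = 153 ≡ 1, so λ ≡ 9.
  x = λ² - 6 - 4 = 81 - 10 ≡ 14; y = λ·(6 - 14) - 7 ≡ 16. → (14, 16)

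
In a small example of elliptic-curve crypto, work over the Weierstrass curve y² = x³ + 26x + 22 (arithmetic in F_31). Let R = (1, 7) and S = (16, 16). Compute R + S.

(28, 14)

(1, 7) + (16, 16). λ = (16 - 7)/(16 - 1) ≡ 9/15 mod 31. 15⁻¹ ≡ 29 (mod 31) since 15·29 = 435 ≡ 1, so λ ≡ 13.
  x = λ² - 1 - 16 = 169 - 17 ≡ 28; y = λ·(1 - 28) - 7 ≡ 14. → (28, 14)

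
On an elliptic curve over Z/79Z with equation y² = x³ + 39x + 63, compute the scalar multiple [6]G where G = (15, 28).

Repeated addition: build up to 6G.
2G: tangent at (15, 28): λ = (3·15² + 39)/(2·28) ≡ 3/56. 56⁻¹ ≡ 24 (mod 79) since 56·24 = 1344 ≡ 1, so λ ≡ 3·24 ≡ 72.
  x = λ² - 15 - 15 = 5184 - 30 ≡ 19; y = λ·(15 - 19) - 28 ≡ 0. → (19, 0)
3G: (19, 0) + (15, 28). λ = (28 - 0)/(15 - 19) ≡ 28/75 mod 79. 75⁻¹ ≡ 59 (mod 79), so λ ≡ 72.
  x = λ² - 19 - 15 = 5184 - 34 ≡ 15; y = λ·(19 - 15) - 0 ≡ 51. → (15, 51)
4G: (15, 51) + (15, 28): same x and y₁ ≡ -y₂, so the sum is ∞.
5G: ∞ + (15, 28) = (15, 28) (identity).
6G: tangent at (15, 28): λ = (3·15² + 39)/(2·28) ≡ 3/56. 56⁻¹ ≡ 24 (mod 79) since 56·24 = 1344 ≡ 1, so λ ≡ 3·24 ≡ 72.
  x = λ² - 15 - 15 = 5184 - 30 ≡ 19; y = λ·(15 - 19) - 28 ≡ 0. → (19, 0)

(19, 0)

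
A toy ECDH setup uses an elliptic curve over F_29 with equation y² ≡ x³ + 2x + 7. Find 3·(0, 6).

Write G = (0, 6).
Repeated addition: build up to 3G.
2G: tangent at (0, 6): λ = (3·0² + 2)/(2·6) ≡ 2/12. 12⁻¹ ≡ 17 (mod 29) since 12·17 = 204 ≡ 1, so λ ≡ 2·17 ≡ 5.
  x = λ² - 0 - 0 = 25 - 0 ≡ 25; y = λ·(0 - 25) - 6 ≡ 14. → (25, 14)
3G: (25, 14) + (0, 6). λ = (6 - 14)/(0 - 25) ≡ 21/4 mod 29. 4⁻¹ ≡ 22 (mod 29), so λ ≡ 27.
  x = λ² - 25 - 0 = 729 - 25 ≡ 8; y = λ·(25 - 8) - 14 ≡ 10. → (8, 10)

(8, 10)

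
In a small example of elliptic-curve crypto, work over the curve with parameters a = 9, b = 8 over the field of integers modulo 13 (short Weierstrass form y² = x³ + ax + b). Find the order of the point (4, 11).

2P: tangent at (4, 11): λ = (3·4² + 9)/(2·11) ≡ 5/9. 9⁻¹ ≡ 3 (mod 13), so λ ≡ 5·3 ≡ 2.
  x = λ² - 4 - 4 = 4 - 8 ≡ 9; y = λ·(4 - 9) - 11 ≡ 5. → (9, 5)
3P: (9, 5) + (4, 11). λ = (11 - 5)/(4 - 9) ≡ 6/8 mod 13. 8⁻¹ ≡ 5 (mod 13), so λ ≡ 4.
  x = λ² - 9 - 4 = 16 - 13 ≡ 3; y = λ·(9 - 3) - 5 ≡ 6. → (3, 6)
4P: (3, 6) + (4, 11). λ = (11 - 6)/(4 - 3) ≡ 5/1 mod 13. 1⁻¹ ≡ 1 (mod 13), so λ ≡ 5.
  x = λ² - 3 - 4 = 25 - 7 ≡ 5; y = λ·(3 - 5) - 6 ≡ 10. → (5, 10)
5P: (5, 10) + (4, 11). λ = (11 - 10)/(4 - 5) ≡ 1/12 mod 13. 12⁻¹ ≡ 12 (mod 13) since 12·12 = 144 ≡ 1, so λ ≡ 12.
  x = λ² - 5 - 4 = 144 - 9 ≡ 5; y = λ·(5 - 5) - 10 ≡ 3. → (5, 3)
6P: (5, 3) + (4, 11). λ = (11 - 3)/(4 - 5) ≡ 8/12 mod 13. 12⁻¹ ≡ 12 (mod 13), so λ ≡ 5.
  x = λ² - 5 - 4 = 25 - 9 ≡ 3; y = λ·(5 - 3) - 3 ≡ 7. → (3, 7)
7P: (3, 7) + (4, 11). λ = (11 - 7)/(4 - 3) ≡ 4/1 mod 13. 1⁻¹ ≡ 1 (mod 13), so λ ≡ 4.
  x = λ² - 3 - 4 = 16 - 7 ≡ 9; y = λ·(3 - 9) - 7 ≡ 8. → (9, 8)
8P: (9, 8) + (4, 11). λ = (11 - 8)/(4 - 9) ≡ 3/8 mod 13. 8⁻¹ ≡ 5 (mod 13), so λ ≡ 2.
  x = λ² - 9 - 4 = 4 - 13 ≡ 4; y = λ·(9 - 4) - 8 ≡ 2. → (4, 2)
9P: (4, 2) + (4, 11): same x and y₁ ≡ -y₂, so the sum is the point at infinity.
9P = the point at infinity, so the order is 9.

9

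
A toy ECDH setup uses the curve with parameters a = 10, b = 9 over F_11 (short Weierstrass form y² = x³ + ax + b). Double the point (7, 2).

tangent at (7, 2): λ = (3·7² + 10)/(2·2) ≡ 3/4. 4⁻¹ ≡ 3 (mod 11) since 4·3 = 12 ≡ 1, so λ ≡ 3·3 ≡ 9.
  x = λ² - 7 - 7 = 81 - 14 ≡ 1; y = λ·(7 - 1) - 2 ≡ 8. → (1, 8)

(1, 8)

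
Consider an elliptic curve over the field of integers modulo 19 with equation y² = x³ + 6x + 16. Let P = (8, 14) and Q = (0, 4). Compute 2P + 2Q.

(2, 13)

First 2P:
Repeated addition: build up to 2P.
2P: tangent at (8, 14): λ = (3·8² + 6)/(2·14) ≡ 8/9. 9⁻¹ ≡ 17 (mod 19), so λ ≡ 8·17 ≡ 3.
  x = λ² - 8 - 8 = 9 - 16 ≡ 12; y = λ·(8 - 12) - 14 ≡ 12. → (12, 12)
2P = (12, 12).
Next 2Q:
Repeated addition: build up to 2Q.
2Q: tangent at (0, 4): λ = (3·0² + 6)/(2·4) ≡ 6/8. 8⁻¹ ≡ 12 (mod 19), so λ ≡ 6·12 ≡ 15.
  x = λ² - 0 - 0 = 225 - 0 ≡ 16; y = λ·(0 - 16) - 4 ≡ 3. → (16, 3)
2Q = (16, 3).
Finally 2P + 2Q:
(12, 12) + (16, 3). λ = (3 - 12)/(16 - 12) ≡ 10/4 mod 19. 4⁻¹ ≡ 5 (mod 19) since 4·5 = 20 ≡ 1, so λ ≡ 12.
  x = λ² - 12 - 16 = 144 - 28 ≡ 2; y = λ·(12 - 2) - 12 ≡ 13. → (2, 13)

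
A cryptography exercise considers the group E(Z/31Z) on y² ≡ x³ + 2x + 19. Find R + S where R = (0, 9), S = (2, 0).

(0, 9) + (2, 0). λ = (0 - 9)/(2 - 0) ≡ 22/2 mod 31. 2⁻¹ ≡ 16 (mod 31) since 2·16 = 32 ≡ 1, so λ ≡ 11.
  x = λ² - 0 - 2 = 121 - 2 ≡ 26; y = λ·(0 - 26) - 9 ≡ 15. → (26, 15)

(26, 15)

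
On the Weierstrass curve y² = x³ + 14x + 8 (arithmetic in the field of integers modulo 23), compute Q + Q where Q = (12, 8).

(3, 10)

tangent at (12, 8): λ = (3·12² + 14)/(2·8) ≡ 9/16. 16⁻¹ ≡ 13 (mod 23) since 16·13 = 208 ≡ 1, so λ ≡ 9·13 ≡ 2.
  x = λ² - 12 - 12 = 4 - 24 ≡ 3; y = λ·(12 - 3) - 8 ≡ 10. → (3, 10)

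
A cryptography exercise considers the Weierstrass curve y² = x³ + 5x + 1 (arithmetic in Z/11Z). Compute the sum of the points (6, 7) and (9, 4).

(8, 6)

(6, 7) + (9, 4). λ = (4 - 7)/(9 - 6) ≡ 8/3 mod 11. 3⁻¹ ≡ 4 (mod 11) since 3·4 = 12 ≡ 1, so λ ≡ 10.
  x = λ² - 6 - 9 = 100 - 15 ≡ 8; y = λ·(6 - 8) - 7 ≡ 6. → (8, 6)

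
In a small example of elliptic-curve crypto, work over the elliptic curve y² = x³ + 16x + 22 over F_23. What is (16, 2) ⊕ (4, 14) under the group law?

(4, 9)

(16, 2) + (4, 14). λ = (14 - 2)/(4 - 16) ≡ 12/11 mod 23. 11⁻¹ ≡ 21 (mod 23), so λ ≡ 22.
  x = λ² - 16 - 4 = 484 - 20 ≡ 4; y = λ·(16 - 4) - 2 ≡ 9. → (4, 9)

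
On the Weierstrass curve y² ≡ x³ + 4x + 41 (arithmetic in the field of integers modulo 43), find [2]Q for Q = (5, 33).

(7, 5)

tangent at (5, 33): λ = (3·5² + 4)/(2·33) ≡ 36/23. 23⁻¹ ≡ 15 (mod 43) since 23·15 = 345 ≡ 1, so λ ≡ 36·15 ≡ 24.
  x = λ² - 5 - 5 = 576 - 10 ≡ 7; y = λ·(5 - 7) - 33 ≡ 5. → (7, 5)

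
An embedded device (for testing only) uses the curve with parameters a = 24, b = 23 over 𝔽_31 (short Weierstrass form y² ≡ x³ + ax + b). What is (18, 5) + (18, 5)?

tangent at (18, 5): λ = (3·18² + 24)/(2·5) ≡ 4/10. 10⁻¹ ≡ 28 (mod 31) since 10·28 = 280 ≡ 1, so λ ≡ 4·28 ≡ 19.
  x = λ² - 18 - 18 = 361 - 36 ≡ 15; y = λ·(18 - 15) - 5 ≡ 21. → (15, 21)

(15, 21)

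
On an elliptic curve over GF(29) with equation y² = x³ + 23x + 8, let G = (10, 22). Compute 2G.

tangent at (10, 22): λ = (3·10² + 23)/(2·22) ≡ 4/15. 15⁻¹ ≡ 2 (mod 29), so λ ≡ 4·2 ≡ 8.
  x = λ² - 10 - 10 = 64 - 20 ≡ 15; y = λ·(10 - 15) - 22 ≡ 25. → (15, 25)

(15, 25)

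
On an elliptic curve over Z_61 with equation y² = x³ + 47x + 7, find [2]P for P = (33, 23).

tangent at (33, 23): λ = (3·33² + 47)/(2·23) ≡ 20/46. 46⁻¹ ≡ 4 (mod 61), so λ ≡ 20·4 ≡ 19.
  x = λ² - 33 - 33 = 361 - 66 ≡ 51; y = λ·(33 - 51) - 23 ≡ 1. → (51, 1)

(51, 1)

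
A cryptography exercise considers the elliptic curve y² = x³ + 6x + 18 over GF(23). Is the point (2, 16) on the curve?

no

y² = 16² ≡ 3; x³ + 6x + 18 = 38 ≡ 15 (mod 23). 3 ≠ 15.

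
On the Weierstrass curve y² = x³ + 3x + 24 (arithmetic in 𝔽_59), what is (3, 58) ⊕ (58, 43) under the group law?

(1, 38)

(3, 58) + (58, 43). λ = (43 - 58)/(58 - 3) ≡ 44/55 mod 59. 55⁻¹ ≡ 44 (mod 59), so λ ≡ 48.
  x = λ² - 3 - 58 = 2304 - 61 ≡ 1; y = λ·(3 - 1) - 58 ≡ 38. → (1, 38)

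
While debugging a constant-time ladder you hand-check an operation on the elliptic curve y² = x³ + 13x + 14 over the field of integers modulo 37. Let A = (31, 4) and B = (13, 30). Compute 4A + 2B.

(32, 34)

First 4A:
Double-and-add on 4 = (100)₂. Start with A = (31, 4) for the leading 1-bit.
double: tangent at (31, 4): λ = (3·31² + 13)/(2·4) ≡ 10/8. 8⁻¹ ≡ 14 (mod 37) since 8·14 = 112 ≡ 1, so λ ≡ 10·14 ≡ 29.
  x = λ² - 31 - 31 = 841 - 62 ≡ 2; y = λ·(31 - 2) - 4 ≡ 23. → (2, 23)
double: tangent at (2, 23): λ = (3·2² + 13)/(2·23) ≡ 25/9. 9⁻¹ ≡ 33 (mod 37), so λ ≡ 25·33 ≡ 11.
  x = λ² - 2 - 2 = 121 - 4 ≡ 6; y = λ·(2 - 6) - 23 ≡ 7. → (6, 7)
4A = (6, 7).
Next 2B:
Repeated addition: build up to 2B.
2B: tangent at (13, 30): λ = (3·13² + 13)/(2·30) ≡ 2/23. 23⁻¹ ≡ 29 (mod 37), so λ ≡ 2·29 ≡ 21.
  x = λ² - 13 - 13 = 441 - 26 ≡ 8; y = λ·(13 - 8) - 30 ≡ 1. → (8, 1)
2B = (8, 1).
Finally 4A + 2B:
(6, 7) + (8, 1). λ = (1 - 7)/(8 - 6) ≡ 31/2 mod 37. 2⁻¹ ≡ 19 (mod 37), so λ ≡ 34.
  x = λ² - 6 - 8 = 1156 - 14 ≡ 32; y = λ·(6 - 32) - 7 ≡ 34. → (32, 34)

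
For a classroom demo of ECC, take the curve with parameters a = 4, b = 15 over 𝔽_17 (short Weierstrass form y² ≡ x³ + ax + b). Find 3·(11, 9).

(9, 7)

Write Q = (11, 9).
Repeated addition: build up to 3Q.
2Q: tangent at (11, 9): λ = (3·11² + 4)/(2·9) ≡ 10/1. 1⁻¹ ≡ 1 (mod 17), so λ ≡ 10·1 ≡ 10.
  x = λ² - 11 - 11 = 100 - 22 ≡ 10; y = λ·(11 - 10) - 9 ≡ 1. → (10, 1)
3Q: (10, 1) + (11, 9). λ = (9 - 1)/(11 - 10) ≡ 8/1 mod 17. 1⁻¹ ≡ 1 (mod 17) since 1·1 = 1 ≡ 1, so λ ≡ 8.
  x = λ² - 10 - 11 = 64 - 21 ≡ 9; y = λ·(10 - 9) - 1 ≡ 7. → (9, 7)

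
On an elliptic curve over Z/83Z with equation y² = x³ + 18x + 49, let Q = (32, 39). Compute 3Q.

(39, 12)

Repeated addition: build up to 3Q.
2Q: tangent at (32, 39): λ = (3·32² + 18)/(2·39) ≡ 19/78. 78⁻¹ ≡ 33 (mod 83), so λ ≡ 19·33 ≡ 46.
  x = λ² - 32 - 32 = 2116 - 64 ≡ 60; y = λ·(32 - 60) - 39 ≡ 1. → (60, 1)
3Q: (60, 1) + (32, 39). λ = (39 - 1)/(32 - 60) ≡ 38/55 mod 83. 55⁻¹ ≡ 80 (mod 83), so λ ≡ 52.
  x = λ² - 60 - 32 = 2704 - 92 ≡ 39; y = λ·(60 - 39) - 1 ≡ 12. → (39, 12)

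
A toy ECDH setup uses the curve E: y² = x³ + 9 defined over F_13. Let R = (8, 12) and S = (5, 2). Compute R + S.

(1, 7)

(8, 12) + (5, 2). λ = (2 - 12)/(5 - 8) ≡ 3/10 mod 13. 10⁻¹ ≡ 4 (mod 13), so λ ≡ 12.
  x = λ² - 8 - 5 = 144 - 13 ≡ 1; y = λ·(8 - 1) - 12 ≡ 7. → (1, 7)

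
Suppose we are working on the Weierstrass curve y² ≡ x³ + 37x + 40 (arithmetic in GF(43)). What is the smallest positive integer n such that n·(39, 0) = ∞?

2

2P: (39, 0) + (39, 0): same x and y₁ ≡ -y₂, so the sum is ∞.
2P = ∞, so the order is 2.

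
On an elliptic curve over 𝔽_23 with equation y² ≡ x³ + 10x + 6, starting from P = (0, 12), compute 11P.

(0, 11)

Double-and-add on 11 = (1011)₂. Start with P = (0, 12) for the leading 1-bit.
double: tangent at (0, 12): λ = (3·0² + 10)/(2·12) ≡ 10/1. 1⁻¹ ≡ 1 (mod 23) since 1·1 = 1 ≡ 1, so λ ≡ 10·1 ≡ 10.
  x = λ² - 0 - 0 = 100 - 0 ≡ 8; y = λ·(0 - 8) - 12 ≡ 0. → (8, 0)
double: (8, 0) + (8, 0): same x and y₁ ≡ -y₂, so the sum is O.
add P: O + (0, 12) = (0, 12) (identity).
double: tangent at (0, 12): λ = (3·0² + 10)/(2·12) ≡ 10/1. 1⁻¹ ≡ 1 (mod 23), so λ ≡ 10·1 ≡ 10.
  x = λ² - 0 - 0 = 100 - 0 ≡ 8; y = λ·(0 - 8) - 12 ≡ 0. → (8, 0)
add P: (8, 0) + (0, 12). λ = (12 - 0)/(0 - 8) ≡ 12/15 mod 23. 15⁻¹ ≡ 20 (mod 23), so λ ≡ 10.
  x = λ² - 8 - 0 = 100 - 8 ≡ 0; y = λ·(8 - 0) - 0 ≡ 11. → (0, 11)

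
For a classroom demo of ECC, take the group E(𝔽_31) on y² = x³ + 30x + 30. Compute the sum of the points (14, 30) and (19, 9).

(2, 25)

(14, 30) + (19, 9). λ = (9 - 30)/(19 - 14) ≡ 10/5 mod 31. 5⁻¹ ≡ 25 (mod 31), so λ ≡ 2.
  x = λ² - 14 - 19 = 4 - 33 ≡ 2; y = λ·(14 - 2) - 30 ≡ 25. → (2, 25)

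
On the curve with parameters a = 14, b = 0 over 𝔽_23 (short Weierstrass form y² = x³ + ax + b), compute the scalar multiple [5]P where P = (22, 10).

(22, 13)

Repeated addition: build up to 5P.
2P: tangent at (22, 10): λ = (3·22² + 14)/(2·10) ≡ 17/20. 20⁻¹ ≡ 15 (mod 23), so λ ≡ 17·15 ≡ 2.
  x = λ² - 22 - 22 = 4 - 44 ≡ 6; y = λ·(22 - 6) - 10 ≡ 22. → (6, 22)
3P: (6, 22) + (22, 10). λ = (10 - 22)/(22 - 6) ≡ 11/16 mod 23. 16⁻¹ ≡ 13 (mod 23) since 16·13 = 208 ≡ 1, so λ ≡ 5.
  x = λ² - 6 - 22 = 25 - 28 ≡ 20; y = λ·(6 - 20) - 22 ≡ 0. → (20, 0)
4P: (20, 0) + (22, 10). λ = (10 - 0)/(22 - 20) ≡ 10/2 mod 23. 2⁻¹ ≡ 12 (mod 23) since 2·12 = 24 ≡ 1, so λ ≡ 5.
  x = λ² - 20 - 22 = 25 - 42 ≡ 6; y = λ·(20 - 6) - 0 ≡ 1. → (6, 1)
5P: (6, 1) + (22, 10). λ = (10 - 1)/(22 - 6) ≡ 9/16 mod 23. 16⁻¹ ≡ 13 (mod 23), so λ ≡ 2.
  x = λ² - 6 - 22 = 4 - 28 ≡ 22; y = λ·(6 - 22) - 1 ≡ 13. → (22, 13)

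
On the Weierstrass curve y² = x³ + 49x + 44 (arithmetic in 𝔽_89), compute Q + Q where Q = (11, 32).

tangent at (11, 32): λ = (3·11² + 49)/(2·32) ≡ 56/64. 64⁻¹ ≡ 32 (mod 89) since 64·32 = 2048 ≡ 1, so λ ≡ 56·32 ≡ 12.
  x = λ² - 11 - 11 = 144 - 22 ≡ 33; y = λ·(11 - 33) - 32 ≡ 60. → (33, 60)

(33, 60)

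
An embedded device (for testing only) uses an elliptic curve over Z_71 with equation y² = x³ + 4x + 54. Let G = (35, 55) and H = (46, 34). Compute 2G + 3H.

First 2G:
Repeated addition: build up to 2G.
2G: tangent at (35, 55): λ = (3·35² + 4)/(2·55) ≡ 58/39. 39⁻¹ ≡ 51 (mod 71), so λ ≡ 58·51 ≡ 47.
  x = λ² - 35 - 35 = 2209 - 70 ≡ 9; y = λ·(35 - 9) - 55 ≡ 31. → (9, 31)
2G = (9, 31).
Next 3H:
Repeated addition: build up to 3H.
2H: tangent at (46, 34): λ = (3·46² + 4)/(2·34) ≡ 33/68. 68⁻¹ ≡ 47 (mod 71), so λ ≡ 33·47 ≡ 60.
  x = λ² - 46 - 46 = 3600 - 92 ≡ 29; y = λ·(46 - 29) - 34 ≡ 63. → (29, 63)
3H: (29, 63) + (46, 34). λ = (34 - 63)/(46 - 29) ≡ 42/17 mod 71. 17⁻¹ ≡ 46 (mod 71), so λ ≡ 15.
  x = λ² - 29 - 46 = 225 - 75 ≡ 8; y = λ·(29 - 8) - 63 ≡ 39. → (8, 39)
3H = (8, 39).
Finally 2G + 3H:
(9, 31) + (8, 39). λ = (39 - 31)/(8 - 9) ≡ 8/70 mod 71. 70⁻¹ ≡ 70 (mod 71) since 70·70 = 4900 ≡ 1, so λ ≡ 63.
  x = λ² - 9 - 8 = 3969 - 17 ≡ 47; y = λ·(9 - 47) - 31 ≡ 60. → (47, 60)

(47, 60)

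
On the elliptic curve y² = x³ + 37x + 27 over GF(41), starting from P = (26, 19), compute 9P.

(15, 29)

Double-and-add on 9 = (1001)₂. Start with P = (26, 19) for the leading 1-bit.
double: tangent at (26, 19): λ = (3·26² + 37)/(2·19) ≡ 15/38. 38⁻¹ ≡ 27 (mod 41) since 38·27 = 1026 ≡ 1, so λ ≡ 15·27 ≡ 36.
  x = λ² - 26 - 26 = 1296 - 52 ≡ 14; y = λ·(26 - 14) - 19 ≡ 3. → (14, 3)
double: tangent at (14, 3): λ = (3·14² + 37)/(2·3) ≡ 10/6. 6⁻¹ ≡ 7 (mod 41), so λ ≡ 10·7 ≡ 29.
  x = λ² - 14 - 14 = 841 - 28 ≡ 34; y = λ·(14 - 34) - 3 ≡ 32. → (34, 32)
double: tangent at (34, 32): λ = (3·34² + 37)/(2·32) ≡ 20/23. 23⁻¹ ≡ 25 (mod 41), so λ ≡ 20·25 ≡ 8.
  x = λ² - 34 - 34 = 64 - 68 ≡ 37; y = λ·(34 - 37) - 32 ≡ 26. → (37, 26)
add P: (37, 26) + (26, 19). λ = (19 - 26)/(26 - 37) ≡ 34/30 mod 41. 30⁻¹ ≡ 26 (mod 41), so λ ≡ 23.
  x = λ² - 37 - 26 = 529 - 63 ≡ 15; y = λ·(37 - 15) - 26 ≡ 29. → (15, 29)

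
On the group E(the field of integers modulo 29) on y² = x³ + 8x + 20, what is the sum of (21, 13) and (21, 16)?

O

The two points share x = 21 and their y-coordinates satisfy 13 + 16 ≡ 0 (mod 29), so they are inverses. Their sum is O.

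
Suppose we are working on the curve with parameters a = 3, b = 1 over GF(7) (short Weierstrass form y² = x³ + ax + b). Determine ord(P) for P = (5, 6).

2P: tangent at (5, 6): λ = (3·5² + 3)/(2·6) ≡ 1/5. 5⁻¹ ≡ 3 (mod 7), so λ ≡ 1·3 ≡ 3.
  x = λ² - 5 - 5 = 9 - 10 ≡ 6; y = λ·(5 - 6) - 6 ≡ 5. → (6, 5)
3P: (6, 5) + (5, 6). λ = (6 - 5)/(5 - 6) ≡ 1/6 mod 7. 6⁻¹ ≡ 6 (mod 7), so λ ≡ 6.
  x = λ² - 6 - 5 = 36 - 11 ≡ 4; y = λ·(6 - 4) - 5 ≡ 0. → (4, 0)
4P: (4, 0) + (5, 6). λ = (6 - 0)/(5 - 4) ≡ 6/1 mod 7. 1⁻¹ ≡ 1 (mod 7) since 1·1 = 1 ≡ 1, so λ ≡ 6.
  x = λ² - 4 - 5 = 36 - 9 ≡ 6; y = λ·(4 - 6) - 0 ≡ 2. → (6, 2)
5P: (6, 2) + (5, 6). λ = (6 - 2)/(5 - 6) ≡ 4/6 mod 7. 6⁻¹ ≡ 6 (mod 7) since 6·6 = 36 ≡ 1, so λ ≡ 3.
  x = λ² - 6 - 5 = 9 - 11 ≡ 5; y = λ·(6 - 5) - 2 ≡ 1. → (5, 1)
6P: (5, 1) + (5, 6): same x and y₁ ≡ -y₂, so the sum is O.
6P = O, so the order is 6.

6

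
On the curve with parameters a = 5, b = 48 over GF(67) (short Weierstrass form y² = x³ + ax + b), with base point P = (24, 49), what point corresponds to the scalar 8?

(8, 8)

Double-and-add on 8 = (1000)₂. Start with P = (24, 49) for the leading 1-bit.
double: tangent at (24, 49): λ = (3·24² + 5)/(2·49) ≡ 58/31. 31⁻¹ ≡ 13 (mod 67), so λ ≡ 58·13 ≡ 17.
  x = λ² - 24 - 24 = 289 - 48 ≡ 40; y = λ·(24 - 40) - 49 ≡ 14. → (40, 14)
double: tangent at (40, 14): λ = (3·40² + 5)/(2·14) ≡ 48/28. 28⁻¹ ≡ 12 (mod 67) since 28·12 = 336 ≡ 1, so λ ≡ 48·12 ≡ 40.
  x = λ² - 40 - 40 = 1600 - 80 ≡ 46; y = λ·(40 - 46) - 14 ≡ 14. → (46, 14)
double: tangent at (46, 14): λ = (3·46² + 5)/(2·14) ≡ 55/28. 28⁻¹ ≡ 12 (mod 67), so λ ≡ 55·12 ≡ 57.
  x = λ² - 46 - 46 = 3249 - 92 ≡ 8; y = λ·(46 - 8) - 14 ≡ 8. → (8, 8)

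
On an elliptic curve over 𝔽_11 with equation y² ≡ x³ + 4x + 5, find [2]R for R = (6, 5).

tangent at (6, 5): λ = (3·6² + 4)/(2·5) ≡ 2/10. 10⁻¹ ≡ 10 (mod 11), so λ ≡ 2·10 ≡ 9.
  x = λ² - 6 - 6 = 81 - 12 ≡ 3; y = λ·(6 - 3) - 5 ≡ 0. → (3, 0)

(3, 0)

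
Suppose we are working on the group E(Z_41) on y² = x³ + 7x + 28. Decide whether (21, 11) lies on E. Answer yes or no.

y² = 11² ≡ 39; x³ + 7x + 28 = 9436 ≡ 6 (mod 41). 39 ≠ 6.

no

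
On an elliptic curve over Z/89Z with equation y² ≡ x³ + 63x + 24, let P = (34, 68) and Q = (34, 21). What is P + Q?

The two points share x = 34 and their y-coordinates satisfy 68 + 21 ≡ 0 (mod 89), so they are inverses. Their sum is O.

O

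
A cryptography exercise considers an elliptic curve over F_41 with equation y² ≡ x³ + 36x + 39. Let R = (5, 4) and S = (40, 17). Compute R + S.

(5, 4) + (40, 17). λ = (17 - 4)/(40 - 5) ≡ 13/35 mod 41. 35⁻¹ ≡ 34 (mod 41) since 35·34 = 1190 ≡ 1, so λ ≡ 32.
  x = λ² - 5 - 40 = 1024 - 45 ≡ 36; y = λ·(5 - 36) - 4 ≡ 29. → (36, 29)

(36, 29)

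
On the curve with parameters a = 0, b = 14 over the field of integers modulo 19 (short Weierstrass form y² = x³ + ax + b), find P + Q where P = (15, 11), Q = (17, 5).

(15, 11) + (17, 5). λ = (5 - 11)/(17 - 15) ≡ 13/2 mod 19. 2⁻¹ ≡ 10 (mod 19), so λ ≡ 16.
  x = λ² - 15 - 17 = 256 - 32 ≡ 15; y = λ·(15 - 15) - 11 ≡ 8. → (15, 8)

(15, 8)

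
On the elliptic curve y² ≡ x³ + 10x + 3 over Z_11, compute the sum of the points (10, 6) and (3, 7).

(7, 3)

(10, 6) + (3, 7). λ = (7 - 6)/(3 - 10) ≡ 1/4 mod 11. 4⁻¹ ≡ 3 (mod 11) since 4·3 = 12 ≡ 1, so λ ≡ 3.
  x = λ² - 10 - 3 = 9 - 13 ≡ 7; y = λ·(10 - 7) - 6 ≡ 3. → (7, 3)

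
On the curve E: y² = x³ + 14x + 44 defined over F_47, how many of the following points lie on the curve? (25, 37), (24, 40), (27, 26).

0

(25, 37): 37² ≡ 6, rhs ≡ 39 → off.
(24, 40): 40² ≡ 2, rhs ≡ 10 → off.
(27, 26): 26² ≡ 18, rhs ≡ 36 → off.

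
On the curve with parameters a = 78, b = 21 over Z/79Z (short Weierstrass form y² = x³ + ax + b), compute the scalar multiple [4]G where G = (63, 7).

Double-and-add on 4 = (100)₂. Start with G = (63, 7) for the leading 1-bit.
double: tangent at (63, 7): λ = (3·63² + 78)/(2·7) ≡ 56/14. 14⁻¹ ≡ 17 (mod 79) since 14·17 = 238 ≡ 1, so λ ≡ 56·17 ≡ 4.
  x = λ² - 63 - 63 = 16 - 126 ≡ 48; y = λ·(63 - 48) - 7 ≡ 53. → (48, 53)
double: tangent at (48, 53): λ = (3·48² + 78)/(2·53) ≡ 38/27. 27⁻¹ ≡ 41 (mod 79), so λ ≡ 38·41 ≡ 57.
  x = λ² - 48 - 48 = 3249 - 96 ≡ 72; y = λ·(48 - 72) - 53 ≡ 1. → (72, 1)

(72, 1)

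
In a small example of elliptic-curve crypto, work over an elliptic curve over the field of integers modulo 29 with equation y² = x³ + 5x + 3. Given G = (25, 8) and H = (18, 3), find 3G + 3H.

First 3G:
Repeated addition: build up to 3G.
2G: tangent at (25, 8): λ = (3·25² + 5)/(2·8) ≡ 24/16. 16⁻¹ ≡ 20 (mod 29), so λ ≡ 24·20 ≡ 16.
  x = λ² - 25 - 25 = 256 - 50 ≡ 3; y = λ·(25 - 3) - 8 ≡ 25. → (3, 25)
3G: (3, 25) + (25, 8). λ = (8 - 25)/(25 - 3) ≡ 12/22 mod 29. 22⁻¹ ≡ 4 (mod 29) since 22·4 = 88 ≡ 1, so λ ≡ 19.
  x = λ² - 3 - 25 = 361 - 28 ≡ 14; y = λ·(3 - 14) - 25 ≡ 27. → (14, 27)
3G = (14, 27).
Next 3H:
Repeated addition: build up to 3H.
2H: tangent at (18, 3): λ = (3·18² + 5)/(2·3) ≡ 20/6. 6⁻¹ ≡ 5 (mod 29), so λ ≡ 20·5 ≡ 13.
  x = λ² - 18 - 18 = 169 - 36 ≡ 17; y = λ·(18 - 17) - 3 ≡ 10. → (17, 10)
3H: (17, 10) + (18, 3). λ = (3 - 10)/(18 - 17) ≡ 22/1 mod 29. 1⁻¹ ≡ 1 (mod 29) since 1·1 = 1 ≡ 1, so λ ≡ 22.
  x = λ² - 17 - 18 = 484 - 35 ≡ 14; y = λ·(17 - 14) - 10 ≡ 27. → (14, 27)
3H = (14, 27).
Finally 3G + 3H:
tangent at (14, 27): λ = (3·14² + 5)/(2·27) ≡ 13/25. 25⁻¹ ≡ 7 (mod 29), so λ ≡ 13·7 ≡ 4.
  x = λ² - 14 - 14 = 16 - 28 ≡ 17; y = λ·(14 - 17) - 27 ≡ 19. → (17, 19)

(17, 19)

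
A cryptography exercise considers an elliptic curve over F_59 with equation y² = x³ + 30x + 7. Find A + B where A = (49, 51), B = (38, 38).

(49, 51) + (38, 38). λ = (38 - 51)/(38 - 49) ≡ 46/48 mod 59. 48⁻¹ ≡ 16 (mod 59) since 48·16 = 768 ≡ 1, so λ ≡ 28.
  x = λ² - 49 - 38 = 784 - 87 ≡ 48; y = λ·(49 - 48) - 51 ≡ 36. → (48, 36)

(48, 36)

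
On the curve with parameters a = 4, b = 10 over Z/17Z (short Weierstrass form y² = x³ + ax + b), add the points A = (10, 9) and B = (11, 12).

(5, 6)

(10, 9) + (11, 12). λ = (12 - 9)/(11 - 10) ≡ 3/1 mod 17. 1⁻¹ ≡ 1 (mod 17), so λ ≡ 3.
  x = λ² - 10 - 11 = 9 - 21 ≡ 5; y = λ·(10 - 5) - 9 ≡ 6. → (5, 6)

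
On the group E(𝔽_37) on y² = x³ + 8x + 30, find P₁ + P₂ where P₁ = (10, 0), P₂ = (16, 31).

(12, 2)

(10, 0) + (16, 31). λ = (31 - 0)/(16 - 10) ≡ 31/6 mod 37. 6⁻¹ ≡ 31 (mod 37) since 6·31 = 186 ≡ 1, so λ ≡ 36.
  x = λ² - 10 - 16 = 1296 - 26 ≡ 12; y = λ·(10 - 12) - 0 ≡ 2. → (12, 2)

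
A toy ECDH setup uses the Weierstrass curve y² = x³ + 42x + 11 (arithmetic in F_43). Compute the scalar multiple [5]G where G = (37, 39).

Double-and-add on 5 = (101)₂. Start with G = (37, 39) for the leading 1-bit.
double: tangent at (37, 39): λ = (3·37² + 42)/(2·39) ≡ 21/35. 35⁻¹ ≡ 16 (mod 43) since 35·16 = 560 ≡ 1, so λ ≡ 21·16 ≡ 35.
  x = λ² - 37 - 37 = 1225 - 74 ≡ 33; y = λ·(37 - 33) - 39 ≡ 15. → (33, 15)
double: tangent at (33, 15): λ = (3·33² + 42)/(2·15) ≡ 41/30. 30⁻¹ ≡ 33 (mod 43) since 30·33 = 990 ≡ 1, so λ ≡ 41·33 ≡ 20.
  x = λ² - 33 - 33 = 400 - 66 ≡ 33; y = λ·(33 - 33) - 15 ≡ 28. → (33, 28)
add G: (33, 28) + (37, 39). λ = (39 - 28)/(37 - 33) ≡ 11/4 mod 43. 4⁻¹ ≡ 11 (mod 43), so λ ≡ 35.
  x = λ² - 33 - 37 = 1225 - 70 ≡ 37; y = λ·(33 - 37) - 28 ≡ 4. → (37, 4)

(37, 4)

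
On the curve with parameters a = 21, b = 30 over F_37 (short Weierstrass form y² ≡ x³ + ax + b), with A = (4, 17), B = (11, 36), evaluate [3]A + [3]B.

First 3A:
Repeated addition: build up to 3A.
2A: tangent at (4, 17): λ = (3·4² + 21)/(2·17) ≡ 32/34. 34⁻¹ ≡ 12 (mod 37), so λ ≡ 32·12 ≡ 14.
  x = λ² - 4 - 4 = 196 - 8 ≡ 3; y = λ·(4 - 3) - 17 ≡ 34. → (3, 34)
3A: (3, 34) + (4, 17). λ = (17 - 34)/(4 - 3) ≡ 20/1 mod 37. 1⁻¹ ≡ 1 (mod 37), so λ ≡ 20.
  x = λ² - 3 - 4 = 400 - 7 ≡ 23; y = λ·(3 - 23) - 34 ≡ 10. → (23, 10)
3A = (23, 10).
Next 3B:
Repeated addition: build up to 3B.
2B: tangent at (11, 36): λ = (3·11² + 21)/(2·36) ≡ 14/35. 35⁻¹ ≡ 18 (mod 37), so λ ≡ 14·18 ≡ 30.
  x = λ² - 11 - 11 = 900 - 22 ≡ 27; y = λ·(11 - 27) - 36 ≡ 2. → (27, 2)
3B: (27, 2) + (11, 36). λ = (36 - 2)/(11 - 27) ≡ 34/21 mod 37. 21⁻¹ ≡ 30 (mod 37), so λ ≡ 21.
  x = λ² - 27 - 11 = 441 - 38 ≡ 33; y = λ·(27 - 33) - 2 ≡ 20. → (33, 20)
3B = (33, 20).
Finally 3A + 3B:
(23, 10) + (33, 20). λ = (20 - 10)/(33 - 23) ≡ 10/10 mod 37. 10⁻¹ ≡ 26 (mod 37) since 10·26 = 260 ≡ 1, so λ ≡ 1.
  x = λ² - 23 - 33 = 1 - 56 ≡ 19; y = λ·(23 - 19) - 10 ≡ 31. → (19, 31)

(19, 31)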